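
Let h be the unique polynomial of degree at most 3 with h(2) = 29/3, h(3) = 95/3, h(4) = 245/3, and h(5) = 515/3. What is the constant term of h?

5/3

Write h(x) = ax^3 + bx^2 + cx + d. Substituting each data point gives a linear system:
  8a + 4b + 2c + d = 29/3
  27a + 9b + 3c + d = 95/3
  64a + 16b + 4c + d = 245/3
  125a + 25b + 5c + d = 515/3
Solving the system yields a = 2, b = -4, c = 4, d = 5/3.
So h(x) = 2x^3 - 4x^2 + 4x + 5/3.
The constant term is 5/3.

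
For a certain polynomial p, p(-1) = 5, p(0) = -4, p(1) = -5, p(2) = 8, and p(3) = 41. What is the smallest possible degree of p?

3

Forward differences of the values at s = -1, 0, 1, 2, 3:
  p  : 5  -4  -5  8  41
  Δ  : -9  -1  13  33
  Δ^2: 8  14  20
  Δ^3: 6  6
  Δ^4: 0
The third differences are constant (6) and nonzero, while all higher differences vanish, so the minimal degree is 3.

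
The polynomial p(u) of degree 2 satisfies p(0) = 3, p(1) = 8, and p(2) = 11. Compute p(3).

Using the Lagrange interpolation formula with nodes 0, 1, 2:
  L_0(u) = (u - 1)(u - 2) / 2
  L_1(u) = u(u - 2) / -1
  L_2(u) = u(u - 1) / 2
Then p(u) = 3·L_0(u) + 8·L_1(u) + 11·L_2(u).
Expanding and collecting terms gives p(u) = -u^2 + 6u + 3.
Evaluating at u = 3: p(3) = 12.

12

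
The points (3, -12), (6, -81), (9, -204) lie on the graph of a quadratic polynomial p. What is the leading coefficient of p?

-3

Write p(s) = as^2 + bs + c. Substituting each data point gives a linear system:
  9a + 3b + c = -12
  36a + 6b + c = -81
  81a + 9b + c = -204
Solving the system yields a = -3, b = 4, c = 3.
So p(s) = -3s^2 + 4s + 3.
The leading coefficient is -3.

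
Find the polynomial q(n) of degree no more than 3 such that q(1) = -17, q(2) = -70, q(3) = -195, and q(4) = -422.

Write q(n) = an^3 + bn^2 + cn + d. Substituting each data point gives a linear system:
  a + b + c + d = -17
  8a + 4b + 2c + d = -70
  27a + 9b + 3c + d = -195
  64a + 16b + 4c + d = -422
Solving the system yields a = -5, b = -6, c = 0, d = -6.
So q(n) = -5n^3 - 6n^2 - 6.
Check: q(2) = -70. ✓

q(n) = -5n^3 - 6n^2 - 6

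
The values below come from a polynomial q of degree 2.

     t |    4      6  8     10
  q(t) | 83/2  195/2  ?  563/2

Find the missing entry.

The 3 known points determine the degree-2 polynomial uniquely.
Write q(t) = at^2 + bt + c. Substituting each data point gives a linear system:
  16a + 4b + c = 83/2
  36a + 6b + c = 195/2
  100a + 10b + c = 563/2
Solving the system yields a = 3, b = -2, c = 3/2.
So q(t) = 3t² - 2t + 3/2.
Then q(8) = 355/2.

355/2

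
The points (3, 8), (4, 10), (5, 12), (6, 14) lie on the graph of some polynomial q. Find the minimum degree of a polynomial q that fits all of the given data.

1

Forward differences of the values at t = 3, 4, 5, 6:
  q  : 8  10  12  14
  Δ  : 2  2  2
  Δ^2: 0  0
  Δ^3: 0
The first differences are constant (2) and nonzero, while all higher differences vanish, so the minimal degree is 1.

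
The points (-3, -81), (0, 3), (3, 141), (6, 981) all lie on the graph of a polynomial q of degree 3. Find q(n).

Write q(n) = an^3 + bn^2 + cn + d. Substituting each data point gives a linear system:
  -27a + 9b - 3c + d = -81
  d = 3
  27a + 9b + 3c + d = 141
  216a + 36b + 6c + d = 981
Solving the system yields a = 4, b = 3, c = 1, d = 3.
So q(n) = 4n^3 + 3n^2 + n + 3.
Check: q(3) = 141. ✓

q(n) = 4n^3 + 3n^2 + n + 3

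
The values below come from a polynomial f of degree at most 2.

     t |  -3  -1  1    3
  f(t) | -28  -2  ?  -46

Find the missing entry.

-8

The 3 known points determine the degree-2 polynomial uniquely.
Write f(t) = at^2 + bt + c. Substituting each data point gives a linear system:
  9a - 3b + c = -28
  a - b + c = -2
  9a + 3b + c = -46
Solving the system yields a = -4, b = -3, c = -1.
So f(t) = -4t^2 - 3t - 1.
Then f(1) = -8.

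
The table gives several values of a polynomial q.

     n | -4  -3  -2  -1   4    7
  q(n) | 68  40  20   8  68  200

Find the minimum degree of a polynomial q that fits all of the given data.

2

Divided differences on the nodes -4, -3, -2, -1, 4, 7:
  order 0: 68  40  20  8  68  200
  order 1: -28  -20  -12  12  44
  order 2: 4  4  4  4
  order 3: 0  0  0
  order 4: 0  0
  order 5: 0
The order-2 divided differences are all 4 (nonzero) and every higher order vanishes, so the data lies on a polynomial of degree exactly 2.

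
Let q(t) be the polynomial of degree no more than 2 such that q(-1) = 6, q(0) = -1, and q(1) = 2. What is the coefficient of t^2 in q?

Write q(t) = at^2 + bt + c. Substituting each data point gives a linear system:
  a - b + c = 6
  c = -1
  a + b + c = 2
Solving the system yields a = 5, b = -2, c = -1.
So q(t) = 5t^2 - 2t - 1.
The leading coefficient is 5.

5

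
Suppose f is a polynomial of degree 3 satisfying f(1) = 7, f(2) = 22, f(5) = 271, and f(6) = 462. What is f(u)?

f(u) = 2u^3 + u^2 - 2u + 6

Using the Lagrange interpolation formula with nodes 1, 2, 5, 6:
  L_0(u) = (u - 2)(u - 5)(u - 6) / -20
  L_1(u) = (u - 1)(u - 5)(u - 6) / 12
  L_2(u) = (u - 1)(u - 2)(u - 6) / -12
  L_3(u) = (u - 1)(u - 2)(u - 5) / 20
Then f(u) = 7·L_0(u) + 22·L_1(u) + 271·L_2(u) + 462·L_3(u).
Expanding and collecting terms gives f(u) = 2u^3 + u^2 - 2u + 6.
Check: f(6) = 462. ✓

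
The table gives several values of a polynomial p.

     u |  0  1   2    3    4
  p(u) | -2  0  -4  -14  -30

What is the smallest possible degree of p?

2

Forward differences of the values at u = 0, 1, 2, 3, 4:
  p  : -2  0  -4  -14  -30
  Δ  : 2  -4  -10  -16
  Δ^2: -6  -6  -6
  Δ^3: 0  0
  Δ^4: 0
The second differences are constant (-6) and nonzero, while all higher differences vanish, so the minimal degree is 2.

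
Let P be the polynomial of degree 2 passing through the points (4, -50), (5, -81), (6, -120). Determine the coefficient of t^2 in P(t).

Write P(t) = at^2 + bt + c. Substituting each data point gives a linear system:
  16a + 4b + c = -50
  25a + 5b + c = -81
  36a + 6b + c = -120
Solving the system yields a = -4, b = 5, c = -6.
So P(t) = -4t^2 + 5t - 6.
The leading coefficient is -4.

-4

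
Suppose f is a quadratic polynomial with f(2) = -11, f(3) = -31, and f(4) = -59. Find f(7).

Using the Lagrange interpolation formula with nodes 2, 3, 4:
  L_0(s) = (s - 3)(s - 4) / 2
  L_1(s) = (s - 2)(s - 4) / -1
  L_2(s) = (s - 2)(s - 3) / 2
Then f(s) = -11·L_0(s) - 31·L_1(s) - 59·L_2(s).
Expanding and collecting terms gives f(s) = -4s² + 5.
Evaluating at s = 7: f(7) = -191.

-191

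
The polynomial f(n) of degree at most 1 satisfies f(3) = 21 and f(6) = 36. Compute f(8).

46

Using the Lagrange interpolation formula with nodes 3, 6:
  L_0(n) = (n - 6) / -3
  L_1(n) = (n - 3) / 3
Then f(n) = 21·L_0(n) + 36·L_1(n).
Expanding and collecting terms gives f(n) = 5n + 6.
Evaluating at n = 8: f(8) = 46.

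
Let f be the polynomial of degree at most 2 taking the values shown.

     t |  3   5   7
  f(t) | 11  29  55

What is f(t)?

Write f(t) = at^2 + bt + c. Substituting each data point gives a linear system:
  9a + 3b + c = 11
  25a + 5b + c = 29
  49a + 7b + c = 55
Solving the system yields a = 1, b = 1, c = -1.
So f(t) = t^2 + t - 1.
Check: f(5) = 29. ✓

f(t) = t^2 + t - 1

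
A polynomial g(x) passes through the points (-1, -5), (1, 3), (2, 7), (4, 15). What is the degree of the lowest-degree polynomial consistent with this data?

1

Divided differences on the nodes -1, 1, 2, 4:
  order 0: -5  3  7  15
  order 1: 4  4  4
  order 2: 0  0
  order 3: 0
The order-1 divided differences are all 4 (nonzero) and every higher order vanishes, so the data lies on a polynomial of degree exactly 1.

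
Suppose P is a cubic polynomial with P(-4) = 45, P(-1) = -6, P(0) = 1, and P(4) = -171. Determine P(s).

P(s) = -2s^3 - 4s^2 + 5s + 1

Write P(s) = as^3 + bs^2 + cs + d. Substituting each data point gives a linear system:
  -64a + 16b - 4c + d = 45
  -a + b - c + d = -6
  d = 1
  64a + 16b + 4c + d = -171
Solving the system yields a = -2, b = -4, c = 5, d = 1.
So P(s) = -2s^3 - 4s^2 + 5s + 1.
Check: P(4) = -171. ✓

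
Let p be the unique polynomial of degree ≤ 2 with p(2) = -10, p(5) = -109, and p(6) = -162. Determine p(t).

p(t) = -5t^2 + 2t + 6

Write p(t) = at^2 + bt + c. Substituting each data point gives a linear system:
  4a + 2b + c = -10
  25a + 5b + c = -109
  36a + 6b + c = -162
Solving the system yields a = -5, b = 2, c = 6.
So p(t) = -5t^2 + 2t + 6.
Check: p(5) = -109. ✓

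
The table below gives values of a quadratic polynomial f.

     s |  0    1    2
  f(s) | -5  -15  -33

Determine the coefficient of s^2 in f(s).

-4

Write f(s) = as^2 + bs + c. Substituting each data point gives a linear system:
  c = -5
  a + b + c = -15
  4a + 2b + c = -33
Solving the system yields a = -4, b = -6, c = -5.
So f(s) = -4s² - 6s - 5.
The leading coefficient is -4.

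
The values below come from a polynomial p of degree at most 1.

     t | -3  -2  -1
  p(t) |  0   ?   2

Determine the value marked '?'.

1

On equispaced nodes a degree-1 polynomial has vanishing second forward difference, so
  p(-3) - 2·p(-2) + p(-1) = 0.
Substituting the known values and solving for p(-2):
  -2·p(-2) = -2
  p(-2) = 1.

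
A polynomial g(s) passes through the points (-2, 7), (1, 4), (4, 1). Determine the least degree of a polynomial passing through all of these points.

Forward differences of the values at s = -2, 1, 4:
  g  : 7  4  1
  Δ  : -3  -3
  Δ^2: 0
The first differences are constant (-3) and nonzero, while all higher differences vanish, so the minimal degree is 1.

1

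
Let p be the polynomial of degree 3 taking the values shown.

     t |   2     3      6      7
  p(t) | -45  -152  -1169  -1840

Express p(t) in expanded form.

p(t) = -5t^3 - 3t^2 + 3t + 1

Using the Lagrange interpolation formula with nodes 2, 3, 6, 7:
  L_0(t) = (t - 3)(t - 6)(t - 7) / -20
  L_1(t) = (t - 2)(t - 6)(t - 7) / 12
  L_2(t) = (t - 2)(t - 3)(t - 7) / -12
  L_3(t) = (t - 2)(t - 3)(t - 6) / 20
Then p(t) = -45·L_0(t) - 152·L_1(t) - 1169·L_2(t) - 1840·L_3(t).
Expanding and collecting terms gives p(t) = -5t³ - 3t² + 3t + 1.
Check: p(7) = -1840. ✓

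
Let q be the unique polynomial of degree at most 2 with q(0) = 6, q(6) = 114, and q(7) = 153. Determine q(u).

q(u) = 3u^2 + 6

Write q(u) = au^2 + bu + c. Substituting each data point gives a linear system:
  c = 6
  36a + 6b + c = 114
  49a + 7b + c = 153
Solving the system yields a = 3, b = 0, c = 6.
So q(u) = 3u^2 + 6.
Check: q(0) = 6. ✓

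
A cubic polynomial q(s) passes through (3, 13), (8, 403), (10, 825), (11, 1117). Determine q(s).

Write q(s) = as^3 + bs^2 + cs + d. Substituting each data point gives a linear system:
  27a + 9b + 3c + d = 13
  512a + 64b + 8c + d = 403
  1000a + 100b + 10c + d = 825
  1331a + 121b + 11c + d = 1117
Solving the system yields a = 1, b = -2, c = 3, d = -5.
So q(s) = s³ - 2s² + 3s - 5.
Check: q(8) = 403. ✓

q(s) = s^3 - 2s^2 + 3s - 5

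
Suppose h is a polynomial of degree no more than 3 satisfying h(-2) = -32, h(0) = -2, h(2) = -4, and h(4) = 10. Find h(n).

Write h(n) = an^3 + bn^2 + cn + d. Substituting each data point gives a linear system:
  -8a + 4b - 2c + d = -32
  d = -2
  8a + 4b + 2c + d = -4
  64a + 16b + 4c + d = 10
Solving the system yields a = 1, b = -4, c = 3, d = -2.
So h(n) = n³ - 4n² + 3n - 2.
Check: h(2) = -4. ✓

h(n) = n^3 - 4n^2 + 3n - 2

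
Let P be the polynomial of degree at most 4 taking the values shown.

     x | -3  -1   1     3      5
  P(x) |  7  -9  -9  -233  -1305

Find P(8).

-6813

Write P(x) = ax^4 + bx^3 + cx^2 + dx + e. Substituting each data point gives a linear system:
  81a - 27b + 9c - 3d + e = 7
  a - b + c - d + e = -9
  a + b + c + d + e = -9
  81a + 27b + 9c + 3d + e = -233
  625a + 125b + 25c + 5d + e = -1305
Solving the system yields a = -1, b = -5, c = -3, d = 5, e = -5.
So P(x) = -x^4 - 5x^3 - 3x^2 + 5x - 5.
Then P(8) = -6813.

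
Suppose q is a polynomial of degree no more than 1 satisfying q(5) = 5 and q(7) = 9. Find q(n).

Using the Lagrange interpolation formula with nodes 5, 7:
  L_0(n) = (n - 7) / -2
  L_1(n) = (n - 5) / 2
Then q(n) = 5·L_0(n) + 9·L_1(n).
Expanding and collecting terms gives q(n) = 2n - 5.
Check: q(5) = 5. ✓

q(n) = 2n - 5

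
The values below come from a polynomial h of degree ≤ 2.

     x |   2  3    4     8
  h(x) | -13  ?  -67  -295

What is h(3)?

-35

The 3 known points determine the degree-2 polynomial uniquely.
Write h(x) = ax^2 + bx + c. Substituting each data point gives a linear system:
  4a + 2b + c = -13
  16a + 4b + c = -67
  64a + 8b + c = -295
Solving the system yields a = -5, b = 3, c = 1.
So h(x) = -5x^2 + 3x + 1.
Then h(3) = -35.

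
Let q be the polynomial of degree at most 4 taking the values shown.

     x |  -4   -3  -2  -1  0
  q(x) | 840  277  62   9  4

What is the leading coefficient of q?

3

Write q(x) = ax^4 + bx^3 + cx^2 + dx + e. Substituting each data point gives a linear system:
  256a - 64b + 16c - 4d + e = 840
  81a - 27b + 9c - 3d + e = 277
  16a - 8b + 4c - 2d + e = 62
  a - b + c - d + e = 9
  e = 4
Solving the system yields a = 3, b = -1, c = 0, d = -1, e = 4.
So q(x) = 3x⁴ - x³ - x + 4.
The leading coefficient is 3.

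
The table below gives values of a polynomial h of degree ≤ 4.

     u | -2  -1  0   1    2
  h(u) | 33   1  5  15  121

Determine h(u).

Using the Lagrange interpolation formula with nodes -2, -1, 0, 1, 2:
  L_0(u) = (u + 1)u(u - 1)(u - 2) / 24
  L_1(u) = (u + 2)u(u - 1)(u - 2) / -6
  L_2(u) = (u + 2)(u + 1)(u - 1)(u - 2) / 4
  L_3(u) = (u + 2)(u + 1)u(u - 2) / -6
  L_4(u) = (u + 2)(u + 1)u(u - 1) / 24
Then h(u) = 33·L_0(u) + 1·L_1(u) + 5·L_2(u) + 15·L_3(u) + 121·L_4(u).
Expanding and collecting terms gives h(u) = 5u⁴ + 5u³ - 2u² + 2u + 5.
Check: h(2) = 121. ✓

h(u) = 5u^4 + 5u^3 - 2u^2 + 2u + 5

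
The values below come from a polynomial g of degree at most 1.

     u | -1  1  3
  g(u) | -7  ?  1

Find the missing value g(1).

-3

On equispaced nodes a degree-1 polynomial has vanishing second forward difference, so
  g(-1) - 2·g(1) + g(3) = 0.
Substituting the known values and solving for g(1):
  -2·g(1) = 6
  g(1) = -3.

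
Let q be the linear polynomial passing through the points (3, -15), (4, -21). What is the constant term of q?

3

Write q(t) = at + b. Substituting each data point gives a linear system:
  3a + b = -15
  4a + b = -21
Solving the system yields a = -6, b = 3.
So q(t) = -6t + 3.
The constant term is 3.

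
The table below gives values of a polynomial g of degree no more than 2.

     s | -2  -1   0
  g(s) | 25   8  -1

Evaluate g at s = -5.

Forward differences of the values at s = -2, -1, 0:
  g  : 25  8  -1
  Δ  : -17  -9
  Δ^2: 8
The second differences are constant, confirming degree 2.
Interpolating (Newton forward form) and evaluating at s = -5 gives g(-5) = 124.

124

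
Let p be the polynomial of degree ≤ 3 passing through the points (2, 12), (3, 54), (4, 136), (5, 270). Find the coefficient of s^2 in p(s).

Write p(s) = as^3 + bs^2 + cs + d. Substituting each data point gives a linear system:
  8a + 4b + 2c + d = 12
  27a + 9b + 3c + d = 54
  64a + 16b + 4c + d = 136
  125a + 25b + 5c + d = 270
Solving the system yields a = 2, b = 2, c = -6, d = 0.
So p(s) = 2s^3 + 2s^2 - 6s.
The coefficient of s^2 is 2.

2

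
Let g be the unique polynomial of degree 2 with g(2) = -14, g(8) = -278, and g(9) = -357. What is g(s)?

Using the Lagrange interpolation formula with nodes 2, 8, 9:
  L_0(s) = (s - 8)(s - 9) / 42
  L_1(s) = (s - 2)(s - 9) / -6
  L_2(s) = (s - 2)(s - 8) / 7
Then g(s) = -14·L_0(s) - 278·L_1(s) - 357·L_2(s).
Expanding and collecting terms gives g(s) = -5s² + 6s - 6.
Check: g(8) = -278. ✓

g(s) = -5s^2 + 6s - 6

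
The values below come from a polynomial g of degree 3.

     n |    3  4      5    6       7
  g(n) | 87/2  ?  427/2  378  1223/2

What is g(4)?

On equispaced nodes a degree-3 polynomial has vanishing fourth forward difference, so
  g(3) - 4·g(4) + 6·g(5) - 4·g(6) + g(7) = 0.
Substituting the known values and solving for g(4):
  -4·g(4) = -424
  g(4) = 106.

106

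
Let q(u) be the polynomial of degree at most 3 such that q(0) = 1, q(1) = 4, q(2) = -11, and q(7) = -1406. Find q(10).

Write q(u) = au^3 + bu^2 + cu + d. Substituting each data point gives a linear system:
  d = 1
  a + b + c + d = 4
  8a + 4b + 2c + d = -11
  343a + 49b + 7c + d = -1406
Solving the system yields a = -5, b = 6, c = 2, d = 1.
So q(u) = -5u^3 + 6u^2 + 2u + 1.
Then q(10) = -4379.

-4379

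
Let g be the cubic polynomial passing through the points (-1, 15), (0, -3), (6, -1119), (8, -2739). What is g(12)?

-9579

Write g(n) = an^3 + bn^2 + cn + d. Substituting each data point gives a linear system:
  -a + b - c + d = 15
  d = -3
  216a + 36b + 6c + d = -1119
  512a + 64b + 8c + d = -2739
Solving the system yields a = -6, b = 6, c = -6, d = -3.
So g(n) = -6n^3 + 6n^2 - 6n - 3.
Then g(12) = -9579.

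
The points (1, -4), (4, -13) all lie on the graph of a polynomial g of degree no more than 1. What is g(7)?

Using the Lagrange interpolation formula with nodes 1, 4:
  L_0(t) = (t - 4) / -3
  L_1(t) = (t - 1) / 3
Then g(t) = -4·L_0(t) - 13·L_1(t).
Expanding and collecting terms gives g(t) = -3t - 1.
Evaluating at t = 7: g(7) = -22.

-22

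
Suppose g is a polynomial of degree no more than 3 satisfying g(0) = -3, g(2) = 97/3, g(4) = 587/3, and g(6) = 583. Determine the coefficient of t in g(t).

5/3

Write g(t) = at^3 + bt^2 + ct + d. Substituting each data point gives a linear system:
  d = -3
  8a + 4b + 2c + d = 97/3
  64a + 16b + 4c + d = 587/3
  216a + 36b + 6c + d = 583
Solving the system yields a = 2, b = 4, c = 5/3, d = -3.
So g(t) = 2t^3 + 4t^2 + (5/3)t - 3.
The coefficient of t is 5/3.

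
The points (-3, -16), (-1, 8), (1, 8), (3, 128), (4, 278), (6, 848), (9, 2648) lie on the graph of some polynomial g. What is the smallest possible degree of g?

Divided differences on the nodes -3, -1, 1, 3, 4, 6, 9:
  order 0: -16  8  8  128  278  848  2648
  order 1: 12  0  60  150  285  600
  order 2: -3  15  30  45  63
  order 3: 3  3  3  3
  order 4: 0  0  0
  order 5: 0  0
  order 6: 0
The order-3 divided differences are all 3 (nonzero) and every higher order vanishes, so the data lies on a polynomial of degree exactly 3.

3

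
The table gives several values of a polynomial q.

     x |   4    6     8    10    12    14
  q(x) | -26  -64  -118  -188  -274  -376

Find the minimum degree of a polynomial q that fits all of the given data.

Forward differences of the values at x = 4, 6, 8, 10, 12, 14:
  q  : -26  -64  -118  -188  -274  -376
  Δ  : -38  -54  -70  -86  -102
  Δ^2: -16  -16  -16  -16
  Δ^3: 0  0  0
  Δ^4: 0  0
  Δ^5: 0
The second differences are constant (-16) and nonzero, while all higher differences vanish, so the minimal degree is 2.

2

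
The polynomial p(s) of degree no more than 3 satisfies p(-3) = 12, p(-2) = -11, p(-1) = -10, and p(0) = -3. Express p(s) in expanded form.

Write p(s) = as^3 + bs^2 + cs + d. Substituting each data point gives a linear system:
  -27a + 9b - 3c + d = 12
  -8a + 4b - 2c + d = -11
  -a + b - c + d = -10
  d = -3
Solving the system yields a = -3, b = -6, c = 4, d = -3.
So p(s) = -3s^3 - 6s^2 + 4s - 3.
Check: p(0) = -3. ✓

p(s) = -3s^3 - 6s^2 + 4s - 3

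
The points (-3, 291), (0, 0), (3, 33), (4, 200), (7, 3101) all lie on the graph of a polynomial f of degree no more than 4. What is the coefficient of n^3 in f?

-5

Write f(n) = an^4 + bn^3 + cn^2 + dn + e. Substituting each data point gives a linear system:
  81a - 27b + 9c - 3d + e = 291
  e = 0
  81a + 27b + 9c + 3d + e = 33
  256a + 64b + 16c + 4d + e = 200
  2401a + 343b + 49c + 7d + e = 3101
Solving the system yields a = 2, b = -5, c = 0, d = 2, e = 0.
So f(n) = 2n^4 - 5n^3 + 2n.
The coefficient of n^3 is -5.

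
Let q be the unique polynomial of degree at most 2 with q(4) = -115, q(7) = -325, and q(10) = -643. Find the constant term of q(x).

Write q(x) = ax^2 + bx + c. Substituting each data point gives a linear system:
  16a + 4b + c = -115
  49a + 7b + c = -325
  100a + 10b + c = -643
Solving the system yields a = -6, b = -4, c = -3.
So q(x) = -6x^2 - 4x - 3.
The constant term is -3.

-3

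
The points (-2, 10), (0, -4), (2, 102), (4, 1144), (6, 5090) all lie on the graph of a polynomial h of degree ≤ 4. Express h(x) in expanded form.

Write h(x) = ax^4 + bx^3 + cx^2 + dx + e. Substituting each data point gives a linear system:
  16a - 8b + 4c - 2d + e = 10
  e = -4
  16a + 8b + 4c + 2d + e = 102
  256a + 64b + 16c + 4d + e = 1144
  1296a + 216b + 36c + 6d + e = 5090
Solving the system yields a = 3, b = 5, c = 3, d = 3, e = -4.
So h(x) = 3x^4 + 5x^3 + 3x^2 + 3x - 4.
Check: h(0) = -4. ✓

h(x) = 3x^4 + 5x^3 + 3x^2 + 3x - 4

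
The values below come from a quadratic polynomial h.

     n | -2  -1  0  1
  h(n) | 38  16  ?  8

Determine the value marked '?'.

On equispaced nodes a degree-2 polynomial has vanishing third forward difference, so
  - h(-2) + 3·h(-1) - 3·h(0) + h(1) = 0.
Substituting the known values and solving for h(0):
  -3·h(0) = -18
  h(0) = 6.

6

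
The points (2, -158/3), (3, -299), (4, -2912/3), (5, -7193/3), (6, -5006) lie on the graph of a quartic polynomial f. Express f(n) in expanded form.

f(n) = -4n^4 + n^3 - (5/3)n^2 + 3n + 4

Write f(n) = an^4 + bn^3 + cn^2 + dn + e. Substituting each data point gives a linear system:
  16a + 8b + 4c + 2d + e = -158/3
  81a + 27b + 9c + 3d + e = -299
  256a + 64b + 16c + 4d + e = -2912/3
  625a + 125b + 25c + 5d + e = -7193/3
  1296a + 216b + 36c + 6d + e = -5006
Solving the system yields a = -4, b = 1, c = -5/3, d = 3, e = 4.
So f(n) = -4n^4 + n^3 - (5/3)n^2 + 3n + 4.
Check: f(3) = -299. ✓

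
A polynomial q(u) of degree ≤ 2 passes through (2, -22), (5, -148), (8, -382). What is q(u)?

q(u) = -6u^2 + 2

Using the Lagrange interpolation formula with nodes 2, 5, 8:
  L_0(u) = (u - 5)(u - 8) / 18
  L_1(u) = (u - 2)(u - 8) / -9
  L_2(u) = (u - 2)(u - 5) / 18
Then q(u) = -22·L_0(u) - 148·L_1(u) - 382·L_2(u).
Expanding and collecting terms gives q(u) = -6u² + 2.
Check: q(8) = -382. ✓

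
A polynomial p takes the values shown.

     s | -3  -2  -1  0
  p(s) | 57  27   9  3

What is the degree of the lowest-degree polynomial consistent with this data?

2

Forward differences of the values at s = -3, -2, -1, 0:
  p  : 57  27  9  3
  Δ  : -30  -18  -6
  Δ^2: 12  12
  Δ^3: 0
The second differences are constant (12) and nonzero, while all higher differences vanish, so the minimal degree is 2.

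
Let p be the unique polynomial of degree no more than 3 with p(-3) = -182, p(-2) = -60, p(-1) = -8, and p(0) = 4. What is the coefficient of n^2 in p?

-5

Write p(n) = an^3 + bn^2 + cn + d. Substituting each data point gives a linear system:
  -27a + 9b - 3c + d = -182
  -8a + 4b - 2c + d = -60
  -a + b - c + d = -8
  d = 4
Solving the system yields a = 5, b = -5, c = 2, d = 4.
So p(n) = 5n³ - 5n² + 2n + 4.
The coefficient of n^2 is -5.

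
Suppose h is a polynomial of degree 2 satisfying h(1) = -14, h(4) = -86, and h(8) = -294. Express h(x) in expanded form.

Using the Lagrange interpolation formula with nodes 1, 4, 8:
  L_0(x) = (x - 4)(x - 8) / 21
  L_1(x) = (x - 1)(x - 8) / -12
  L_2(x) = (x - 1)(x - 4) / 28
Then h(x) = -14·L_0(x) - 86·L_1(x) - 294·L_2(x).
Expanding and collecting terms gives h(x) = -4x^2 - 4x - 6.
Check: h(4) = -86. ✓

h(x) = -4x^2 - 4x - 6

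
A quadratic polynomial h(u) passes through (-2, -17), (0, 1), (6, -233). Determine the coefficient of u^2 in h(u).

Write h(u) = au^2 + bu + c. Substituting each data point gives a linear system:
  4a - 2b + c = -17
  c = 1
  36a + 6b + c = -233
Solving the system yields a = -6, b = -3, c = 1.
So h(u) = -6u^2 - 3u + 1.
The leading coefficient is -6.

-6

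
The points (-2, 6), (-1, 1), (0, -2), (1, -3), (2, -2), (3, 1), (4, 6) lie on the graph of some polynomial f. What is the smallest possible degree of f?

2

Forward differences of the values at s = -2, -1, 0, 1, 2, 3, 4:
  f  : 6  1  -2  -3  -2  1  6
  Δ  : -5  -3  -1  1  3  5
  Δ^2: 2  2  2  2  2
  Δ^3: 0  0  0  0
  Δ^4: 0  0  0
  Δ^5: 0  0
  Δ^6: 0
The second differences are constant (2) and nonzero, while all higher differences vanish, so the minimal degree is 2.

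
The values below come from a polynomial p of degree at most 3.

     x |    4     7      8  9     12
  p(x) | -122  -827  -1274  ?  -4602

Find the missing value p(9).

-1857

The 4 known points determine the degree-3 polynomial uniquely.
Write p(x) = ax^3 + bx^2 + cx + d. Substituting each data point gives a linear system:
  64a + 16b + 4c + d = -122
  343a + 49b + 7c + d = -827
  512a + 64b + 8c + d = -1274
  1728a + 144b + 12c + d = -4602
Solving the system yields a = -3, b = 4, c = 0, d = 6.
So p(x) = -3x^3 + 4x^2 + 6.
Then p(9) = -1857.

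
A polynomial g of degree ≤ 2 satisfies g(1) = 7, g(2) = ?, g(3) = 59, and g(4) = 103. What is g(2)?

On equispaced nodes a degree-2 polynomial has vanishing third forward difference, so
  - g(1) + 3·g(2) - 3·g(3) + g(4) = 0.
Substituting the known values and solving for g(2):
  3·g(2) = 81
  g(2) = 27.

27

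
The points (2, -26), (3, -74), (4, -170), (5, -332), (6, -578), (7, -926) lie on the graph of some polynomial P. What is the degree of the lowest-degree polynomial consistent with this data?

3

Forward differences of the values at n = 2, 3, 4, 5, 6, 7:
  P  : -26  -74  -170  -332  -578  -926
  Δ  : -48  -96  -162  -246  -348
  Δ^2: -48  -66  -84  -102
  Δ^3: -18  -18  -18
  Δ^4: 0  0
  Δ^5: 0
The third differences are constant (-18) and nonzero, while all higher differences vanish, so the minimal degree is 3.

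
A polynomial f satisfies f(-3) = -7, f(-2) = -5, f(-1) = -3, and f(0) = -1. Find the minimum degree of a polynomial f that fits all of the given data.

Forward differences of the values at x = -3, -2, -1, 0:
  f  : -7  -5  -3  -1
  Δ  : 2  2  2
  Δ^2: 0  0
  Δ^3: 0
The first differences are constant (2) and nonzero, while all higher differences vanish, so the minimal degree is 1.

1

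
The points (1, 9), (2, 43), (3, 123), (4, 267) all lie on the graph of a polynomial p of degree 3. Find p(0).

3

Forward differences of the values at x = 1, 2, 3, 4:
  p  : 9  43  123  267
  Δ  : 34  80  144
  Δ^2: 46  64
  Δ^3: 18
The third differences are constant, confirming degree 3.
Interpolating (Newton forward form) and evaluating at x = 0 gives p(0) = 3.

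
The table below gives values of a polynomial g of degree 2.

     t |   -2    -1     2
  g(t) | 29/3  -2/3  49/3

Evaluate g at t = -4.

163/3

Using the Lagrange interpolation formula with nodes -2, -1, 2:
  L_0(t) = (t + 1)(t - 2) / 4
  L_1(t) = (t + 2)(t - 2) / -3
  L_2(t) = (t + 2)(t + 1) / 12
Then g(t) = 29/3·L_0(t) - 2/3·L_1(t) + 49/3·L_2(t).
Expanding and collecting terms gives g(t) = 4t^2 + (5/3)t - 3.
Evaluating at t = -4: g(-4) = 163/3.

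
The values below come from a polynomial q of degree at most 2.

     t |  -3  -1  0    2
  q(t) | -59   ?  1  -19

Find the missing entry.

-7

The 3 known points determine the degree-2 polynomial uniquely.
Write q(t) = at^2 + bt + c. Substituting each data point gives a linear system:
  9a - 3b + c = -59
  c = 1
  4a + 2b + c = -19
Solving the system yields a = -6, b = 2, c = 1.
So q(t) = -6t² + 2t + 1.
Then q(-1) = -7.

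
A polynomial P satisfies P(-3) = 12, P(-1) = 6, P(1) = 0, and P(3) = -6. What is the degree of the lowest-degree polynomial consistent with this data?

1

Forward differences of the values at n = -3, -1, 1, 3:
  P  : 12  6  0  -6
  Δ  : -6  -6  -6
  Δ^2: 0  0
  Δ^3: 0
The first differences are constant (-6) and nonzero, while all higher differences vanish, so the minimal degree is 1.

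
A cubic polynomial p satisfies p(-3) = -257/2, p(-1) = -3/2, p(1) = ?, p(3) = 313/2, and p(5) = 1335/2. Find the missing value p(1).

The 4 known points determine the degree-3 polynomial uniquely.
Write p(u) = au^3 + bu^2 + cu + d. Substituting each data point gives a linear system:
  -27a + 9b - 3c + d = -257/2
  -a + b - c + d = -3/2
  27a + 9b + 3c + d = 313/2
  125a + 25b + 5c + d = 1335/2
Solving the system yields a = 5, b = 1, c = 5/2, d = 5.
So p(u) = 5u³ + u² + (5/2)u + 5.
Then p(1) = 27/2.

27/2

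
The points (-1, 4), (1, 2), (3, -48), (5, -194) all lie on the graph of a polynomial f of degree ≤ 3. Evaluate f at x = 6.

Forward differences of the values at x = -1, 1, 3, 5:
  f  : 4  2  -48  -194
  Δ  : -2  -50  -146
  Δ^2: -48  -96
  Δ^3: -48
The third differences are constant, confirming degree 3.
Interpolating (Newton forward form) and evaluating at x = 6 gives f(6) = -318.

-318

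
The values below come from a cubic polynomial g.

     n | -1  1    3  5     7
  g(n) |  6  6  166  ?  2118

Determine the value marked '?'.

774

The 4 known points determine the degree-3 polynomial uniquely.
Write g(n) = an^3 + bn^2 + cn + d. Substituting each data point gives a linear system:
  -a + b - c + d = 6
  a + b + c + d = 6
  27a + 9b + 3c + d = 166
  343a + 49b + 7c + d = 2118
Solving the system yields a = 6, b = 2, c = -6, d = 4.
So g(n) = 6n^3 + 2n^2 - 6n + 4.
Then g(5) = 774.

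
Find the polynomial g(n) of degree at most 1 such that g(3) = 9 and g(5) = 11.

Write g(n) = an + b. Substituting each data point gives a linear system:
  3a + b = 9
  5a + b = 11
Solving the system yields a = 1, b = 6.
So g(n) = n + 6.
Check: g(5) = 11. ✓

g(n) = n + 6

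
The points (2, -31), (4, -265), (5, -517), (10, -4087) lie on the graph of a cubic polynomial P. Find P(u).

Using the Lagrange interpolation formula with nodes 2, 4, 5, 10:
  L_0(u) = (u - 4)(u - 5)(u - 10) / -48
  L_1(u) = (u - 2)(u - 5)(u - 10) / 12
  L_2(u) = (u - 2)(u - 4)(u - 10) / -15
  L_3(u) = (u - 2)(u - 4)(u - 5) / 240
Then P(u) = -31·L_0(u) - 265·L_1(u) - 517·L_2(u) - 4087·L_3(u).
Expanding and collecting terms gives P(u) = -4u^3 - u^2 + u + 3.
Check: P(4) = -265. ✓

P(u) = -4u^3 - u^2 + u + 3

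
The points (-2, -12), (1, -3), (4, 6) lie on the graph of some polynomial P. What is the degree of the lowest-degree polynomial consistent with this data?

1

Forward differences of the values at s = -2, 1, 4:
  P  : -12  -3  6
  Δ  : 9  9
  Δ^2: 0
The first differences are constant (9) and nonzero, while all higher differences vanish, so the minimal degree is 1.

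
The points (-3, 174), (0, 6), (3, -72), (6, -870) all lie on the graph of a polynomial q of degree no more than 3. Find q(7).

-1436

Write q(s) = as^3 + bs^2 + cs + d. Substituting each data point gives a linear system:
  -27a + 9b - 3c + d = 174
  d = 6
  27a + 9b + 3c + d = -72
  216a + 36b + 6c + d = -870
Solving the system yields a = -5, b = 5, c = 4, d = 6.
So q(s) = -5s^3 + 5s^2 + 4s + 6.
Then q(7) = -1436.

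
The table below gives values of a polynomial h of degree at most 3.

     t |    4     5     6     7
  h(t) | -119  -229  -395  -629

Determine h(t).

Write h(t) = at^3 + bt^2 + ct + d. Substituting each data point gives a linear system:
  64a + 16b + 4c + d = -119
  125a + 25b + 5c + d = -229
  216a + 36b + 6c + d = -395
  343a + 49b + 7c + d = -629
Solving the system yields a = -2, b = 2, c = -6, d = 1.
So h(t) = -2t^3 + 2t^2 - 6t + 1.
Check: h(6) = -395. ✓

h(t) = -2t^3 + 2t^2 - 6t + 1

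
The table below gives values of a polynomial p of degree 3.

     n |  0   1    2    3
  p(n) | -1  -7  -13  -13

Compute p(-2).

Write p(n) = an^3 + bn^2 + cn + d. Substituting each data point gives a linear system:
  d = -1
  a + b + c + d = -7
  8a + 4b + 2c + d = -13
  27a + 9b + 3c + d = -13
Solving the system yields a = 1, b = -3, c = -4, d = -1.
So p(n) = n^3 - 3n^2 - 4n - 1.
Then p(-2) = -13.

-13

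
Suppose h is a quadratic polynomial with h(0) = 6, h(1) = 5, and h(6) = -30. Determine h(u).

h(u) = -u^2 + 6

Write h(u) = au^2 + bu + c. Substituting each data point gives a linear system:
  c = 6
  a + b + c = 5
  36a + 6b + c = -30
Solving the system yields a = -1, b = 0, c = 6.
So h(u) = -u² + 6.
Check: h(6) = -30. ✓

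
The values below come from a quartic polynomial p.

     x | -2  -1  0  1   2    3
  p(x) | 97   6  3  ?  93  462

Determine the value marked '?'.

10

The 5 known points determine the degree-4 polynomial uniquely.
Write p(x) = ax^4 + bx^3 + cx^2 + dx + e. Substituting each data point gives a linear system:
  16a - 8b + 4c - 2d + e = 97
  a - b + c - d + e = 6
  e = 3
  16a + 8b + 4c + 2d + e = 93
  81a + 27b + 9c + 3d + e = 462
Solving the system yields a = 6, b = -1, c = -1, d = 3, e = 3.
So p(x) = 6x⁴ - x³ - x² + 3x + 3.
Then p(1) = 10.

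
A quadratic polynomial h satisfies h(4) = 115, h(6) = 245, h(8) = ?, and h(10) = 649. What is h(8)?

The 3 known points determine the degree-2 polynomial uniquely.
Write h(n) = an^2 + bn + c. Substituting each data point gives a linear system:
  16a + 4b + c = 115
  36a + 6b + c = 245
  100a + 10b + c = 649
Solving the system yields a = 6, b = 5, c = -1.
So h(n) = 6n^2 + 5n - 1.
Then h(8) = 423.

423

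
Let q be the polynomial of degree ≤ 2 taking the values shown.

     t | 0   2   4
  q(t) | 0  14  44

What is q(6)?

90

Write q(t) = at^2 + bt + c. Substituting each data point gives a linear system:
  c = 0
  4a + 2b + c = 14
  16a + 4b + c = 44
Solving the system yields a = 2, b = 3, c = 0.
So q(t) = 2t² + 3t.
Then q(6) = 90.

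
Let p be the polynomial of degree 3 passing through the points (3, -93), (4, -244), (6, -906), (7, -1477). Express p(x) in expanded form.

p(x) = -5x^3 + 5x^2 - x

Write p(x) = ax^3 + bx^2 + cx + d. Substituting each data point gives a linear system:
  27a + 9b + 3c + d = -93
  64a + 16b + 4c + d = -244
  216a + 36b + 6c + d = -906
  343a + 49b + 7c + d = -1477
Solving the system yields a = -5, b = 5, c = -1, d = 0.
So p(x) = -5x³ + 5x² - x.
Check: p(7) = -1477. ✓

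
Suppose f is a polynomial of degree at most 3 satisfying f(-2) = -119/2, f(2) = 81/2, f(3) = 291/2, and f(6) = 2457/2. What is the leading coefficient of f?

Write f(u) = au^3 + bu^2 + cu + d. Substituting each data point gives a linear system:
  -8a + 4b - 2c + d = -119/2
  8a + 4b + 2c + d = 81/2
  27a + 9b + 3c + d = 291/2
  216a + 36b + 6c + d = 2457/2
Solving the system yields a = 6, b = -2, c = 1, d = -3/2.
So f(u) = 6u^3 - 2u^2 + u - 3/2.
The leading coefficient is 6.

6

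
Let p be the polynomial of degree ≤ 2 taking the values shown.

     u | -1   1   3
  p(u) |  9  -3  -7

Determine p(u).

p(u) = u^2 - 6u + 2

Write p(u) = au^2 + bu + c. Substituting each data point gives a linear system:
  a - b + c = 9
  a + b + c = -3
  9a + 3b + c = -7
Solving the system yields a = 1, b = -6, c = 2.
So p(u) = u^2 - 6u + 2.
Check: p(-1) = 9. ✓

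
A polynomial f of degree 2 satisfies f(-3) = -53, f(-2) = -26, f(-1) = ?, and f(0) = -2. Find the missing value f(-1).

-9

The 3 known points determine the degree-2 polynomial uniquely.
Write f(x) = ax^2 + bx + c. Substituting each data point gives a linear system:
  9a - 3b + c = -53
  4a - 2b + c = -26
  c = -2
Solving the system yields a = -5, b = 2, c = -2.
So f(x) = -5x^2 + 2x - 2.
Then f(-1) = -9.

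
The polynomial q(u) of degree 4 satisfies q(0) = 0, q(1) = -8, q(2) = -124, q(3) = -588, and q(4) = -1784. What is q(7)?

-15764

Forward differences of the values at u = 0, 1, 2, 3, 4:
  q  : 0  -8  -124  -588  -1784
  Δ  : -8  -116  -464  -1196
  Δ^2: -108  -348  -732
  Δ^3: -240  -384
  Δ^4: -144
The fourth differences are constant, confirming degree 4.
Interpolating (Newton forward form) and evaluating at u = 7 gives q(7) = -15764.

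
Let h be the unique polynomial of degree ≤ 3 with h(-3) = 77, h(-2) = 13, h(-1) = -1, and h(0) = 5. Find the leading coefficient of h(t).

-5

Write h(t) = at^3 + bt^2 + ct + d. Substituting each data point gives a linear system:
  -27a + 9b - 3c + d = 77
  -8a + 4b - 2c + d = 13
  -a + b - c + d = -1
  d = 5
Solving the system yields a = -5, b = -5, c = 6, d = 5.
So h(t) = -5t³ - 5t² + 6t + 5.
The leading coefficient is -5.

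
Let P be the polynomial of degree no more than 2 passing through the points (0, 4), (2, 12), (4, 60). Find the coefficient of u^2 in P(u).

Write P(u) = au^2 + bu + c. Substituting each data point gives a linear system:
  c = 4
  4a + 2b + c = 12
  16a + 4b + c = 60
Solving the system yields a = 5, b = -6, c = 4.
So P(u) = 5u^2 - 6u + 4.
The leading coefficient is 5.

5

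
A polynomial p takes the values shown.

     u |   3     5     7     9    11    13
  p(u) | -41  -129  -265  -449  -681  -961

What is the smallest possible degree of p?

2

Forward differences of the values at u = 3, 5, 7, 9, 11, 13:
  p  : -41  -129  -265  -449  -681  -961
  Δ  : -88  -136  -184  -232  -280
  Δ^2: -48  -48  -48  -48
  Δ^3: 0  0  0
  Δ^4: 0  0
  Δ^5: 0
The second differences are constant (-48) and nonzero, while all higher differences vanish, so the minimal degree is 2.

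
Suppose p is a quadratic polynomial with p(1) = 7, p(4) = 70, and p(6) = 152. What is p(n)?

p(n) = 4n^2 + n + 2

Using the Lagrange interpolation formula with nodes 1, 4, 6:
  L_0(n) = (n - 4)(n - 6) / 15
  L_1(n) = (n - 1)(n - 6) / -6
  L_2(n) = (n - 1)(n - 4) / 10
Then p(n) = 7·L_0(n) + 70·L_1(n) + 152·L_2(n).
Expanding and collecting terms gives p(n) = 4n^2 + n + 2.
Check: p(4) = 70. ✓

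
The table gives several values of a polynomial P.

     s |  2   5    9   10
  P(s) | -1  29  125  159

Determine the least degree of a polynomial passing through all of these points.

2

Divided differences on the nodes 2, 5, 9, 10:
  order 0: -1  29  125  159
  order 1: 10  24  34
  order 2: 2  2
  order 3: 0
The order-2 divided differences are all 2 (nonzero) and every higher order vanishes, so the data lies on a polynomial of degree exactly 2.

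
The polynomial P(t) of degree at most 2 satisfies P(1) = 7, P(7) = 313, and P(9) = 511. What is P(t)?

Write P(t) = at^2 + bt + c. Substituting each data point gives a linear system:
  a + b + c = 7
  49a + 7b + c = 313
  81a + 9b + c = 511
Solving the system yields a = 6, b = 3, c = -2.
So P(t) = 6t² + 3t - 2.
Check: P(9) = 511. ✓

P(t) = 6t^2 + 3t - 2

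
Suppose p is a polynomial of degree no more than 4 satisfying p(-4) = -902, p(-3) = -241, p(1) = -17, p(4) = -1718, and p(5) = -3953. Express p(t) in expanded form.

p(t) = -5t^4 - 6t^3 - 2t^2 - 6t + 2

Write p(t) = at^4 + bt^3 + ct^2 + dt + e. Substituting each data point gives a linear system:
  256a - 64b + 16c - 4d + e = -902
  81a - 27b + 9c - 3d + e = -241
  a + b + c + d + e = -17
  256a + 64b + 16c + 4d + e = -1718
  625a + 125b + 25c + 5d + e = -3953
Solving the system yields a = -5, b = -6, c = -2, d = -6, e = 2.
So p(t) = -5t^4 - 6t^3 - 2t^2 - 6t + 2.
Check: p(-3) = -241. ✓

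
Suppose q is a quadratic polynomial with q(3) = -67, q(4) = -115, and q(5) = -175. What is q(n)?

Write q(n) = an^2 + bn + c. Substituting each data point gives a linear system:
  9a + 3b + c = -67
  16a + 4b + c = -115
  25a + 5b + c = -175
Solving the system yields a = -6, b = -6, c = 5.
So q(n) = -6n^2 - 6n + 5.
Check: q(4) = -115. ✓

q(n) = -6n^2 - 6n + 5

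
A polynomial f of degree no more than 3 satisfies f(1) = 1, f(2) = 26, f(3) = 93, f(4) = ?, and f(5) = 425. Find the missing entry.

220

On equispaced nodes a degree-3 polynomial has vanishing fourth forward difference, so
  f(1) - 4·f(2) + 6·f(3) - 4·f(4) + f(5) = 0.
Substituting the known values and solving for f(4):
  -4·f(4) = -880
  f(4) = 220.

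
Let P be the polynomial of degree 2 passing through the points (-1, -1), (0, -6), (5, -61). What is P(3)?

-33

Write P(t) = at^2 + bt + c. Substituting each data point gives a linear system:
  a - b + c = -1
  c = -6
  25a + 5b + c = -61
Solving the system yields a = -1, b = -6, c = -6.
So P(t) = -t^2 - 6t - 6.
Then P(3) = -33.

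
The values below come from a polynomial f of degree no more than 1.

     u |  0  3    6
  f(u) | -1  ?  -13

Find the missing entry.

The 2 known points determine the degree-1 polynomial uniquely.
Write f(u) = au + b. Substituting each data point gives a linear system:
  b = -1
  6a + b = -13
Solving the system yields a = -2, b = -1.
So f(u) = -2u - 1.
Then f(3) = -7.

-7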